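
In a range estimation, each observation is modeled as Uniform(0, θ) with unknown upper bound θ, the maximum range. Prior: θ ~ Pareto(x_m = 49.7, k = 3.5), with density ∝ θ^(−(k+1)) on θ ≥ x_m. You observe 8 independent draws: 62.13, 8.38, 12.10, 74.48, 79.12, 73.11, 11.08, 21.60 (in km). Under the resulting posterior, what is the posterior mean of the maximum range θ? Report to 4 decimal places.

A Pareto(scale x_m, shape k) prior on the upper bound θ of Uniform(0, θ) is conjugate: posterior is Pareto(max(x_m, max xᵢ), k + n).
Sample maximum = 79.12; prior scale x_m = 49.7 → posterior scale = max = 79.12.
Posterior shape = 3.5 + 8 = 11.5.
E[θ|data] = k·x_m/(k−1) = 11.5·79.12/10.5 = 86.6552.

86.6552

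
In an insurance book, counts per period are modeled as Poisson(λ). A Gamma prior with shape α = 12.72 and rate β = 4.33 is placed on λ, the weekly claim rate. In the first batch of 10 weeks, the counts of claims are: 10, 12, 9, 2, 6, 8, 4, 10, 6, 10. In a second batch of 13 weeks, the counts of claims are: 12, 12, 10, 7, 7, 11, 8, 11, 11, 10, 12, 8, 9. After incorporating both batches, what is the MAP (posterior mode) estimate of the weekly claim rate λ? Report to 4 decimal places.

7.9297

With a Gamma(shape α, rate β) prior, the Poisson likelihood is conjugate: the posterior is Gamma(α + ΣXᵢ, β + n).
Batch 1: sum of counts S = 77 over n = 10 weeks.
After batch 1: Gamma(α+S, β+n) = Gamma(12.72+77, 4.33+10) = Gamma(89.72, 14.33).
Batch 2: sum of counts S = 128 over n = 13 weeks.
After batch 2: Gamma(α+S, β+n) = Gamma(89.72+128, 14.33+13) = Gamma(217.72, 27.33).
Mode of Gamma(α,β) for α≥1 is (α−1)/β = 216.72/27.33 = 7.9297.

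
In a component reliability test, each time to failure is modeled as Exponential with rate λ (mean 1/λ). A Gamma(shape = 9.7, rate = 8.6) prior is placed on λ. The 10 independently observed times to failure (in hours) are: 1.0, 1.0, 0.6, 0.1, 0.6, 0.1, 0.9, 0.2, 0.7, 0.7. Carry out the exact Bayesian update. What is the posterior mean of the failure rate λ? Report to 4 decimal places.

With a Gamma(shape α, rate β) prior on the exponential rate λ, the posterior after n observations with total T = Σxᵢ is Gamma(α+n, β+T).
Sum of observations T = 5.9 hours; n = 10.
Posterior: Gamma(9.7+10, 8.6+5.9) = Gamma(19.7, 14.5).
Posterior mean of λ = α/β = 19.7/14.5 = 1.3586.

1.3586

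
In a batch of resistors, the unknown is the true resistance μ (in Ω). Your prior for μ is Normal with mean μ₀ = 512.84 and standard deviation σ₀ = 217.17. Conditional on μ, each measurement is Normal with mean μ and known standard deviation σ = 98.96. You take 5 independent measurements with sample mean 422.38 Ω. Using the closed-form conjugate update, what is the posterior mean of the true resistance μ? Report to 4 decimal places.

For Normal data with known variance σ², a Normal(μ₀, σ₀²) prior on μ is conjugate. Posterior precision = 1/σ₀² + n/σ²; posterior mean is the precision-weighted average of μ₀ and x̄.
n·x̄ = 5·422.38 = 2111.9.
σ₀² = 217.17² = 47162.8089, σ² = 98.96² = 9793.0816; σ² + n·σ₀² = 9793.0816 + 5·47162.8089 = 245607.1261.
Posterior mean = (μ₀/σ₀² + n·x̄/σ²)/(1/σ₀² + n/σ²) = (σ²·μ₀ + σ₀²·n·x̄)/(σ² + n·σ₀²) = (9793.0816·512.84 + 47162.8089·2111.9)/245607.1261 = 104625420.083654/245607.1261 = 425.9869.

425.9869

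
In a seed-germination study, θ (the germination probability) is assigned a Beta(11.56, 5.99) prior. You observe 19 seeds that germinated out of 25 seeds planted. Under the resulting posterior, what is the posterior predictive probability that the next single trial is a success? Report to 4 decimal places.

0.7182

The Beta prior is conjugate to a Binomial/Bernoulli likelihood; the update adds successes to α and failures to β.
Posterior: Beta(α+k, β+n−k) = Beta(11.56+19, 5.99+6) = Beta(30.56, 11.99).
For a single future Bernoulli trial, P(success | data) = α/(α+β) = 0.7182.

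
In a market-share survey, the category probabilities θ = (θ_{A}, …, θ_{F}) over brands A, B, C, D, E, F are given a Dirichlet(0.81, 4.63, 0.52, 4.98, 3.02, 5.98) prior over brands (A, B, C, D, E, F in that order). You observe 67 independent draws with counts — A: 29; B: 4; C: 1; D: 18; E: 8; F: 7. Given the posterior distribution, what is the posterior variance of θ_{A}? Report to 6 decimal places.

The Dirichlet prior is conjugate to the Multinomial likelihood: each posterior αⱼ = prior αⱼ + observed count nⱼ.
Posterior concentration: (29.81, 8.63, 1.52, 22.98, 11.02, 12.98), total = 86.94.
Var[θ_j] = α_j(Σα−α_j)/((Σα)²(Σα+1)) = 29.81·57.13/(86.94²·87.94) = 0.002562.

0.002562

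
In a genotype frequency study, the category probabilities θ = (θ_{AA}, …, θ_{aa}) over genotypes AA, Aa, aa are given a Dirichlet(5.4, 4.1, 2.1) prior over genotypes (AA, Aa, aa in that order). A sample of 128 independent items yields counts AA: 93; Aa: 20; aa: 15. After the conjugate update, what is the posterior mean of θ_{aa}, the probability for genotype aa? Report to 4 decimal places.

The Dirichlet prior is conjugate to the Multinomial likelihood: each posterior αⱼ = prior αⱼ + observed count nⱼ.
Posterior concentration: (98.4, 24.1, 17.1), total = 139.6.
E[θ_{aa}|data] = α_{aa}/Σα = 17.1/139.6 = 0.1225.

0.1225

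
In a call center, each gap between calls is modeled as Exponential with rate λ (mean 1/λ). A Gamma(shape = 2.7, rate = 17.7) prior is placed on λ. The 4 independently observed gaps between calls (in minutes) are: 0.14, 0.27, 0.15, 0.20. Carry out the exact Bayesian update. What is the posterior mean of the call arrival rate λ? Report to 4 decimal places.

With a Gamma(shape α, rate β) prior on the exponential rate λ, the posterior after n observations with total T = Σxᵢ is Gamma(α+n, β+T).
Sum of observations T = 0.76 minutes; n = 4.
Posterior: Gamma(2.7+4, 17.7+0.76) = Gamma(6.7, 18.46).
Posterior mean of λ = α/β = 6.7/18.46 = 0.3629.

0.3629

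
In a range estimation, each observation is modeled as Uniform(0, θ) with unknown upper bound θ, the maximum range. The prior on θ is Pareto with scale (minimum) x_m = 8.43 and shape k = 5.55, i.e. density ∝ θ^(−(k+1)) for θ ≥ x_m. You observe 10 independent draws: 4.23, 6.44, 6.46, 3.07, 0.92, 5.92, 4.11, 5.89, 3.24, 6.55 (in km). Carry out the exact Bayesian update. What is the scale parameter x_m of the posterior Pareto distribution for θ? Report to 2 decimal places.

A Pareto(scale x_m, shape k) prior on the upper bound θ of Uniform(0, θ) is conjugate: posterior is Pareto(max(x_m, max xᵢ), k + n).
Sample maximum = 6.55; prior scale x_m = 8.43 → posterior scale = max = 8.43.
Posterior shape = 5.55 + 10 = 15.55.
Posterior scale x_m = 8.43.

8.43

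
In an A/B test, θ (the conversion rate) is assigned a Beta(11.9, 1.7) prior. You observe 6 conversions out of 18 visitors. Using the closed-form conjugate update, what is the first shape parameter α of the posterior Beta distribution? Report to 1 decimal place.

The Beta prior is conjugate to a Binomial/Bernoulli likelihood; the update adds successes to α and failures to β.
Posterior: Beta(α+k, β+n−k) = Beta(11.9+6, 1.7+12) = Beta(17.9, 13.7).
Posterior α = 17.9.

17.9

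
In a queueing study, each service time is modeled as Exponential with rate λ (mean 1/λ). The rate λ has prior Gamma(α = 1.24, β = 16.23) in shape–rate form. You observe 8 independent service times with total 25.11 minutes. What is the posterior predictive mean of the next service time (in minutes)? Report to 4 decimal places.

With a Gamma(shape α, rate β) prior on the exponential rate λ, the posterior after n observations with total T = Σxᵢ is Gamma(α+n, β+T).
Posterior: Gamma(1.24+8, 16.23+25.11) = Gamma(9.24, 41.34).
The predictive distribution for the next observation is Lomax; its mean is β/(α−1) = 41.34/8.24 = 5.0170.

5.0170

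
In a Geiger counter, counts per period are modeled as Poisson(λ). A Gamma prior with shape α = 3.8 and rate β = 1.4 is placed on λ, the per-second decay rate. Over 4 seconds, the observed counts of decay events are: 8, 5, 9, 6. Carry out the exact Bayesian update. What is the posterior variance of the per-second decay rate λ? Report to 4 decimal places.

With a Gamma(shape α, rate β) prior, the Poisson likelihood is conjugate: the posterior is Gamma(α + ΣXᵢ, β + n).
Sum of counts S = 28 over n = 4 seconds.
Posterior: Gamma(α+S, β+n) = Gamma(3.8+28, 1.4+4) = Gamma(31.8, 5.4).
Var = α/β² = 31.8/5.4² = 1.0905.

1.0905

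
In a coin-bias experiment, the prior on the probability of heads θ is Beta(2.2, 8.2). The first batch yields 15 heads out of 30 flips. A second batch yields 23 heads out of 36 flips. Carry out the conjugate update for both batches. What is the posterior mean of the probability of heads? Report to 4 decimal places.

0.5262

The Beta prior is conjugate to a Binomial/Bernoulli likelihood; the update adds successes to α and failures to β.
After batch 1: Beta(2.2+15, 8.2+15) = Beta(17.2, 23.2).
After batch 2: Beta(17.2+23, 23.2+13) = Beta(40.2, 36.2).
Posterior mean = α/(α+β) = 40.2/76.4 = 0.5262.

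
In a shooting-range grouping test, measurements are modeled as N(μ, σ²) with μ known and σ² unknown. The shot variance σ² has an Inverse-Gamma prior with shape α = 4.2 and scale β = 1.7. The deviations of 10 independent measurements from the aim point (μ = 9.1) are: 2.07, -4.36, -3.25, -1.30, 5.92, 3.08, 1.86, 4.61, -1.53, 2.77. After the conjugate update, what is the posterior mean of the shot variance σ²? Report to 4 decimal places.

7.2076

With known mean μ and an Inverse-Gamma(α, β) prior on σ², the Normal likelihood is conjugate: posterior is Inv-Gamma(α + n/2, β + Σ(xᵢ−μ)²/2).
Σ(xᵢ−μ)² = (2.07)² + (-4.36)² + (-3.25)² + (-1.30)² + (5.92)² + (3.08)² + (1.86)² + (4.61)² + (-1.53)² + (2.77)² = 114.8053.
Posterior: Inv-Gamma(4.2 + 10/2, 1.7 + 114.8053/2) = Inv-Gamma(9.20, 59.10265).
E[σ²|data] = β/(α−1) = 59.10265/8.20 = 7.2076.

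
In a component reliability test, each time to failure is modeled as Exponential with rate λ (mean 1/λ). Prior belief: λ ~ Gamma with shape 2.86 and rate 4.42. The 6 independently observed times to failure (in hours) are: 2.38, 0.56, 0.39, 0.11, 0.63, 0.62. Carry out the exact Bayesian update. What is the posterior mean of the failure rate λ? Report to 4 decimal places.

0.9726

With a Gamma(shape α, rate β) prior on the exponential rate λ, the posterior after n observations with total T = Σxᵢ is Gamma(α+n, β+T).
Sum of observations T = 4.69 hours; n = 6.
Posterior: Gamma(2.86+6, 4.42+4.69) = Gamma(8.86, 9.11).
Posterior mean of λ = α/β = 8.86/9.11 = 0.9726.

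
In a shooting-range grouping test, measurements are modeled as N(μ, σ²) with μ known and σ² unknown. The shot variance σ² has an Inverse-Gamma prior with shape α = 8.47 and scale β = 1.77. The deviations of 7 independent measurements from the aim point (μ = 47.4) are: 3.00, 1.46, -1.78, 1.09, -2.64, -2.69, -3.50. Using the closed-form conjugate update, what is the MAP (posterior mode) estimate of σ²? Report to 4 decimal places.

1.7534

With known mean μ and an Inverse-Gamma(α, β) prior on σ², the Normal likelihood is conjugate: posterior is Inv-Gamma(α + n/2, β + Σ(xᵢ−μ)²/2).
Σ(xᵢ−μ)² = (3.00)² + (1.46)² + (-1.78)² + (1.09)² + (-2.64)² + (-2.69)² + (-3.50)² = 41.9438.
Posterior: Inv-Gamma(8.47 + 7/2, 1.77 + 41.9438/2) = Inv-Gamma(11.97, 22.74190).
Mode = β/(α+1) = 22.74190/12.97 = 1.7534.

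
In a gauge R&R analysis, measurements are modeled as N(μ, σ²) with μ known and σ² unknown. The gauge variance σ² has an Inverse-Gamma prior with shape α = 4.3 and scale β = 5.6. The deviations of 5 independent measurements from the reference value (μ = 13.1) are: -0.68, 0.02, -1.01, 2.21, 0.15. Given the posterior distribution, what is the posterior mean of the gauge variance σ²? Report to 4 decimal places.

With known mean μ and an Inverse-Gamma(α, β) prior on σ², the Normal likelihood is conjugate: posterior is Inv-Gamma(α + n/2, β + Σ(xᵢ−μ)²/2).
Σ(xᵢ−μ)² = (-0.68)² + (0.02)² + (-1.01)² + (2.21)² + (0.15)² = 6.3895.
Posterior: Inv-Gamma(4.3 + 5/2, 5.6 + 6.3895/2) = Inv-Gamma(6.80, 8.79475).
E[σ²|data] = β/(α−1) = 8.79475/5.80 = 1.5163.

1.5163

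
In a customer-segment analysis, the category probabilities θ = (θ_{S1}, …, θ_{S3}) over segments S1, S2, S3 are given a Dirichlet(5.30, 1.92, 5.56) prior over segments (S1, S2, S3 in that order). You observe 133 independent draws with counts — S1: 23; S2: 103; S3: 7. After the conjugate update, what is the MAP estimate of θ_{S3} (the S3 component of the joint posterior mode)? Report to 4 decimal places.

The Dirichlet prior is conjugate to the Multinomial likelihood: each posterior αⱼ = prior αⱼ + observed count nⱼ.
Posterior concentration: (28.30, 104.92, 12.56), total = 145.78.
Joint mode component: (α_{S3}−1)/(Σα−K) = 11.56/142.78 = 0.0810.

0.0810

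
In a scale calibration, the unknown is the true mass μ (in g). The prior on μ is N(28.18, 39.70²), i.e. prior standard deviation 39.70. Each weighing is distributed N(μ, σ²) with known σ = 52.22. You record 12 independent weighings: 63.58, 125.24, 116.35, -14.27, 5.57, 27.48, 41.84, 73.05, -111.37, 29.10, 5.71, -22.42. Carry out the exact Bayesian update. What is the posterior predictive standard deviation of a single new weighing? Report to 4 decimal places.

For Normal data with known variance σ², a Normal(μ₀, σ₀²) prior on μ is conjugate. Posterior precision = 1/σ₀² + n/σ²; posterior mean is the precision-weighted average of μ₀ and x̄.
σ₀² = 39.70² = 1576.09, σ² = 52.22² = 2726.9284; σ² + n·σ₀² = 2726.9284 + 12·1576.09 = 21640.0084.
Posterior precision = 1/σ₀² + n/σ² = 1/1576.09 + 12/2726.9284 = (σ² + n·σ₀²)/(σ₀²σ²) = 21640.0084/(1576.09·2726.9284); posterior variance σₙ² = σ₀²σ²/(σ² + n·σ₀²) = 1576.09·2726.9284/21640.0084 = 198.608268.
Predictive variance for one new observation = σₙ² + σ² = 1576.09·2726.9284/21640.0084 + 2726.9284 = σ²·(σ₀² + 21640.0084)/21640.0084 = 2726.9284·23216.0984/21640.0084 = 2925.536668; SD = √(2726.9284·23216.0984/21640.0084) = 54.0882.

54.0882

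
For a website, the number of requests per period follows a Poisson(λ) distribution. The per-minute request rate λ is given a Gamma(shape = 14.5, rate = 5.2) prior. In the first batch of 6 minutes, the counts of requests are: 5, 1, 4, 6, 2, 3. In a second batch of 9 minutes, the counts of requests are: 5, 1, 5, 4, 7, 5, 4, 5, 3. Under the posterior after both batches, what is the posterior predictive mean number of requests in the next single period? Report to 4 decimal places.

With a Gamma(shape α, rate β) prior, the Poisson likelihood is conjugate: the posterior is Gamma(α + ΣXᵢ, β + n).
Batch 1: sum of counts S = 21 over n = 6 minutes.
After batch 1: Gamma(α+S, β+n) = Gamma(14.5+21, 5.2+6) = Gamma(35.5, 11.2).
Batch 2: sum of counts S = 39 over n = 9 minutes.
After batch 2: Gamma(α+S, β+n) = Gamma(35.5+39, 11.2+9) = Gamma(74.5, 20.2).
The predictive distribution for one future period is NegBinom with mean α/β = 3.6881.

3.6881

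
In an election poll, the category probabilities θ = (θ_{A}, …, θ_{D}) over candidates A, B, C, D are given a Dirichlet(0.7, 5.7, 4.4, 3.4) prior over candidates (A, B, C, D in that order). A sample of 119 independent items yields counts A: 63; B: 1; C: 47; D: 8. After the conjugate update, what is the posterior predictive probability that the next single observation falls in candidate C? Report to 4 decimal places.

0.3859

The Dirichlet prior is conjugate to the Multinomial likelihood: each posterior αⱼ = prior αⱼ + observed count nⱼ.
Posterior concentration: (63.7, 6.7, 51.4, 11.4), total = 133.2.
P(next = C | data) = α_{C}/Σα = 0.3859.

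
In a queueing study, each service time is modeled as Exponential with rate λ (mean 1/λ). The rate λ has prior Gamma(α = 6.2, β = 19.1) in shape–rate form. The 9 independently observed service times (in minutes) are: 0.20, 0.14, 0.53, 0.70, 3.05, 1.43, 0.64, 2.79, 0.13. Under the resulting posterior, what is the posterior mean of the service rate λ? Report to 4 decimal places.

0.5294

With a Gamma(shape α, rate β) prior on the exponential rate λ, the posterior after n observations with total T = Σxᵢ is Gamma(α+n, β+T).
Sum of observations T = 9.61 minutes; n = 9.
Posterior: Gamma(6.2+9, 19.1+9.61) = Gamma(15.2, 28.71).
Posterior mean of λ = α/β = 15.2/28.71 = 0.5294.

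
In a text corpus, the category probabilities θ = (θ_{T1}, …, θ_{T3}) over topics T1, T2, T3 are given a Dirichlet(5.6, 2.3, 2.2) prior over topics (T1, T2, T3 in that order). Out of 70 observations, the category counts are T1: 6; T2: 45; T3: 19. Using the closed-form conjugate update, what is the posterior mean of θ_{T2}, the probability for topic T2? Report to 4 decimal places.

The Dirichlet prior is conjugate to the Multinomial likelihood: each posterior αⱼ = prior αⱼ + observed count nⱼ.
Posterior concentration: (11.6, 47.3, 21.2), total = 80.1.
E[θ_{T2}|data] = α_{T2}/Σα = 47.3/80.1 = 0.5905.

0.5905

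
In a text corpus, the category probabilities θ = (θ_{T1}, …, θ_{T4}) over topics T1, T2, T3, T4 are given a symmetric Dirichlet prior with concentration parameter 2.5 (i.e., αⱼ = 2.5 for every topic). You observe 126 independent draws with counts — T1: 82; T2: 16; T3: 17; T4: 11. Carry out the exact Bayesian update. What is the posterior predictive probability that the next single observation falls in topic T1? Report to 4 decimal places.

0.6213

The Dirichlet prior is conjugate to the Multinomial likelihood: each posterior αⱼ = prior αⱼ + observed count nⱼ.
Posterior concentration: (84.5, 18.5, 19.5, 13.5), total = 136.0.
P(next = T1 | data) = α_{T1}/Σα = 0.6213.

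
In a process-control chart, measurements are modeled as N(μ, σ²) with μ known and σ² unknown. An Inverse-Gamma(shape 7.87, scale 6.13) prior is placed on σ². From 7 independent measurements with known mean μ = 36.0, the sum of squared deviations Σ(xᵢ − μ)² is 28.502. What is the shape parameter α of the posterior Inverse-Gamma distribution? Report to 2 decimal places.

11.37

With known mean μ and an Inverse-Gamma(α, β) prior on σ², the Normal likelihood is conjugate: posterior is Inv-Gamma(α + n/2, β + Σ(xᵢ−μ)²/2).
Posterior: Inv-Gamma(7.87 + 7/2, 6.13 + 28.502/2) = Inv-Gamma(11.37, 20.3810).
Posterior α = 11.37.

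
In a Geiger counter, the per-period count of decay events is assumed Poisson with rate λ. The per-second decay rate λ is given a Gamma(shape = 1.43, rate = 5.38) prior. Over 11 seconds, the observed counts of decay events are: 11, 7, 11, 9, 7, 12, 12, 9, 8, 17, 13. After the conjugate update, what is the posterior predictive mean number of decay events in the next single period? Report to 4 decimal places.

With a Gamma(shape α, rate β) prior, the Poisson likelihood is conjugate: the posterior is Gamma(α + ΣXᵢ, β + n).
Sum of counts S = 116 over n = 11 seconds.
Posterior: Gamma(α+S, β+n) = Gamma(1.43+116, 5.38+11) = Gamma(117.43, 16.38).
The predictive distribution for one future period is NegBinom with mean α/β = 7.1691.

7.1691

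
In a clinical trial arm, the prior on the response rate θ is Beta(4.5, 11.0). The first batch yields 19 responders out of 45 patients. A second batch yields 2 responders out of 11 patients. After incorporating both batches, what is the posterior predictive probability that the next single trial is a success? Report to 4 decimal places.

The Beta prior is conjugate to a Binomial/Bernoulli likelihood; the update adds successes to α and failures to β.
After batch 1: Beta(4.5+19, 11.0+26) = Beta(23.5, 37.0).
After batch 2: Beta(23.5+2, 37.0+9) = Beta(25.5, 46.0).
For a single future Bernoulli trial, P(success | data) = α/(α+β) = 0.3566.

0.3566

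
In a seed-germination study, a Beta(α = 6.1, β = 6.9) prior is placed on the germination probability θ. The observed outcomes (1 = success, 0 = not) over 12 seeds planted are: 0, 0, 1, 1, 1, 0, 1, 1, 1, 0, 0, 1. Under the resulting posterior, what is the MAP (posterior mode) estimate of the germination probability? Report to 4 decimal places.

The Beta prior is conjugate to a Binomial/Bernoulli likelihood; the update adds successes to α and failures to β.
Posterior: Beta(α+k, β+n−k) = Beta(6.1+7, 6.9+5) = Beta(13.1, 11.9).
Mode of Beta(a,b) for a,b>1 is (a−1)/(a+b−2) = 12.1/23.0 = 0.5261.

0.5261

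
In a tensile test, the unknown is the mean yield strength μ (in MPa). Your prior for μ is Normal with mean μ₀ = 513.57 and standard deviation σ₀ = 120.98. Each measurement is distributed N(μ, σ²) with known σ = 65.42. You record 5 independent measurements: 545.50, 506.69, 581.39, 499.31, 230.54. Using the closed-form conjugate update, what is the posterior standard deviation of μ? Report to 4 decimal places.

For Normal data with known variance σ², a Normal(μ₀, σ₀²) prior on μ is conjugate. Posterior precision = 1/σ₀² + n/σ²; posterior mean is the precision-weighted average of μ₀ and x̄.
σ₀² = 120.98² = 14636.1604, σ² = 65.42² = 4279.7764; σ² + n·σ₀² = 4279.7764 + 5·14636.1604 = 77460.5784.
Posterior precision = 1/σ₀² + n/σ² = 1/14636.1604 + 5/4279.7764 = (σ² + n·σ₀²)/(σ₀²σ²) = 77460.5784/(14636.1604·4279.7764); posterior variance σₙ² = σ₀²σ²/(σ² + n·σ₀²) = 14636.1604·4279.7764/77460.5784 = 808.662873.
Posterior SD = √σₙ² = √(14636.1604·4279.7764/77460.5784) = 28.4370.

28.4370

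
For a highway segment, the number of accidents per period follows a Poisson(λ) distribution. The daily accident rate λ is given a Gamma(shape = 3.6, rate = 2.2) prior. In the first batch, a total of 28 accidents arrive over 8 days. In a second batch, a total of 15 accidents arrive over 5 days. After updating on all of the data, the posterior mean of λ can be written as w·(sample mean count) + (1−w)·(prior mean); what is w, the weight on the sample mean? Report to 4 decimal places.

With a Gamma(shape α, rate β) prior, the Poisson likelihood is conjugate: the posterior is Gamma(α + ΣXᵢ, β + n).
Total number of days: n = 8 + 5 = 13.
Posterior mean = (α₀+S)/(β₀+n) = [n/(β₀+n)]·(S/n) + [β₀/(β₀+n)]·(α₀/β₀), so only n and β₀ enter the weight.
Weight on data w = n/(β₀+n) = 13/(2.2+13) = 13/15.2 = 0.8553.

0.8553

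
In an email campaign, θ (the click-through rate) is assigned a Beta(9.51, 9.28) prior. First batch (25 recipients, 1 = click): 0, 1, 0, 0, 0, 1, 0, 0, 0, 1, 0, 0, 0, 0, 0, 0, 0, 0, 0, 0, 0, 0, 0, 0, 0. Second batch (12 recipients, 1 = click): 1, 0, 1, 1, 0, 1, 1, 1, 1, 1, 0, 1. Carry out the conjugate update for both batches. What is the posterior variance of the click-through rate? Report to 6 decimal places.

0.004172

The Beta prior is conjugate to a Binomial/Bernoulli likelihood; the update adds successes to α and failures to β.
After batch 1: Beta(9.51+3, 9.28+22) = Beta(12.51, 31.28).
After batch 2: Beta(12.51+9, 31.28+3) = Beta(21.51, 34.28).
Var = αβ/((α+β)²(α+β+1)) = 21.51·34.28/(55.79²·56.79) = 0.004172.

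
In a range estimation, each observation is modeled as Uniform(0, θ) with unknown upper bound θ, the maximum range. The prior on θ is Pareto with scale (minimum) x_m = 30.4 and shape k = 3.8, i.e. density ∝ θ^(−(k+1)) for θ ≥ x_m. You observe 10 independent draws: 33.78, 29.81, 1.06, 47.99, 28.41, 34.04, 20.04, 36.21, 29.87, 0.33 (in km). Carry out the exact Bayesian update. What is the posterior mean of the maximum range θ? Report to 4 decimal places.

A Pareto(scale x_m, shape k) prior on the upper bound θ of Uniform(0, θ) is conjugate: posterior is Pareto(max(x_m, max xᵢ), k + n).
Sample maximum = 47.99; prior scale x_m = 30.4 → posterior scale = max = 47.99.
Posterior shape = 3.8 + 10 = 13.8.
E[θ|data] = k·x_m/(k−1) = 13.8·47.99/12.8 = 51.7392.

51.7392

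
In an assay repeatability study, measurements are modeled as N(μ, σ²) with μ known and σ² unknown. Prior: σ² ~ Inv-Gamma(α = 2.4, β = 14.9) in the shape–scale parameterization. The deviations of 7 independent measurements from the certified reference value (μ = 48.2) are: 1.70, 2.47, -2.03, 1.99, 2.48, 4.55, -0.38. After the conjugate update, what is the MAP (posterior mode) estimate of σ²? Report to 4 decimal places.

With known mean μ and an Inverse-Gamma(α, β) prior on σ², the Normal likelihood is conjugate: posterior is Inv-Gamma(α + n/2, β + Σ(xᵢ−μ)²/2).
Σ(xᵢ−μ)² = (1.70)² + (2.47)² + (-2.03)² + (1.99)² + (2.48)² + (4.55)² + (-0.38)² = 44.0692.
Posterior: Inv-Gamma(2.4 + 7/2, 14.9 + 44.0692/2) = Inv-Gamma(5.90, 36.93460).
Mode = β/(α+1) = 36.93460/6.90 = 5.3528.

5.3528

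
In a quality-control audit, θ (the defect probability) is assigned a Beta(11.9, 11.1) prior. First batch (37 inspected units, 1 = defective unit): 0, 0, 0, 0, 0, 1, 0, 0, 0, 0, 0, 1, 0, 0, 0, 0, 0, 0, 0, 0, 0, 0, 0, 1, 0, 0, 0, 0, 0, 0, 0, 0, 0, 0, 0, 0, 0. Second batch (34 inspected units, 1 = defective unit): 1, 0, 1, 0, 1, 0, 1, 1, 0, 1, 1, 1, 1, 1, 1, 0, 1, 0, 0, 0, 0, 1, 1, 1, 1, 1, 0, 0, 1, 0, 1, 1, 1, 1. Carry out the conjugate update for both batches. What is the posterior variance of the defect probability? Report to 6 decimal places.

0.002510

The Beta prior is conjugate to a Binomial/Bernoulli likelihood; the update adds successes to α and failures to β.
After batch 1: Beta(11.9+3, 11.1+34) = Beta(14.9, 45.1).
After batch 2: Beta(14.9+22, 45.1+12) = Beta(36.9, 57.1).
Var = αβ/((α+β)²(α+β+1)) = 36.9·57.1/(94.0²·95.0) = 0.002510.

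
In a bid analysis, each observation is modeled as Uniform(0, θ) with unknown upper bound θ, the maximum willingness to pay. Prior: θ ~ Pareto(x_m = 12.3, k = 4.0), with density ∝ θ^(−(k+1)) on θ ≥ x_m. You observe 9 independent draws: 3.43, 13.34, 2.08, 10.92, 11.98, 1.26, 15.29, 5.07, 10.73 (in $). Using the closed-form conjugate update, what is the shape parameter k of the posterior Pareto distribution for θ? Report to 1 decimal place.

A Pareto(scale x_m, shape k) prior on the upper bound θ of Uniform(0, θ) is conjugate: posterior is Pareto(max(x_m, max xᵢ), k + n).
Sample maximum = 15.29; prior scale x_m = 12.3 → posterior scale = max = 15.29.
Posterior shape = 4.0 + 9 = 13.0.
Posterior shape k = 13.0.

13.0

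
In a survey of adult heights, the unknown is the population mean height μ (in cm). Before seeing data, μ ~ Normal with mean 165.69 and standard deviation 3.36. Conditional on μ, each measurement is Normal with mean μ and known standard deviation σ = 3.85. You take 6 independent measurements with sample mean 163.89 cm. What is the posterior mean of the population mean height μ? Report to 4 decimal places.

For Normal data with known variance σ², a Normal(μ₀, σ₀²) prior on μ is conjugate. Posterior precision = 1/σ₀² + n/σ²; posterior mean is the precision-weighted average of μ₀ and x̄.
n·x̄ = 6·163.89 = 983.34.
σ₀² = 3.36² = 11.2896, σ² = 3.85² = 14.8225; σ² + n·σ₀² = 14.8225 + 6·11.2896 = 82.5601.
Posterior mean = (μ₀/σ₀² + n·x̄/σ²)/(1/σ₀² + n/σ²) = (σ²·μ₀ + σ₀²·n·x̄)/(σ² + n·σ₀²) = (14.8225·165.69 + 11.2896·983.34)/82.5601 = 13557.455289/82.5601 = 164.2132.

164.2132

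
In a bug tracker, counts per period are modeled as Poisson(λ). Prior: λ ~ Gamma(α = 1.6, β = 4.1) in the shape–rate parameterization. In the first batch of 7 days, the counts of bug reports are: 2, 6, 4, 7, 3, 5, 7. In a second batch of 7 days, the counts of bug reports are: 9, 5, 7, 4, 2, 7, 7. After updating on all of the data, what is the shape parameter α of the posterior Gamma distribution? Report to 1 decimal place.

76.6

With a Gamma(shape α, rate β) prior, the Poisson likelihood is conjugate: the posterior is Gamma(α + ΣXᵢ, β + n).
Batch 1: sum of counts S = 34 over n = 7 days.
After batch 1: Gamma(α+S, β+n) = Gamma(1.6+34, 4.1+7) = Gamma(35.6, 11.1).
Batch 2: sum of counts S = 41 over n = 7 days.
After batch 2: Gamma(α+S, β+n) = Gamma(35.6+41, 11.1+7) = Gamma(76.6, 18.1).
Posterior α = 76.6.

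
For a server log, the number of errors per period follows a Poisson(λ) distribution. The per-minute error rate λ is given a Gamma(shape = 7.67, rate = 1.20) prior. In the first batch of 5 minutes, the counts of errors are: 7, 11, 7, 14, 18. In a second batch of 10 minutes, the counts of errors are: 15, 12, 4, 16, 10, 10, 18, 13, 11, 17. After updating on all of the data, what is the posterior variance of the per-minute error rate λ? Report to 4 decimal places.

With a Gamma(shape α, rate β) prior, the Poisson likelihood is conjugate: the posterior is Gamma(α + ΣXᵢ, β + n).
Batch 1: sum of counts S = 57 over n = 5 minutes.
After batch 1: Gamma(α+S, β+n) = Gamma(7.67+57, 1.20+5) = Gamma(64.67, 6.20).
Batch 2: sum of counts S = 126 over n = 10 minutes.
After batch 2: Gamma(α+S, β+n) = Gamma(64.67+126, 6.20+10) = Gamma(190.67, 16.20).
Var = α/β² = 190.67/16.20² = 0.7265.

0.7265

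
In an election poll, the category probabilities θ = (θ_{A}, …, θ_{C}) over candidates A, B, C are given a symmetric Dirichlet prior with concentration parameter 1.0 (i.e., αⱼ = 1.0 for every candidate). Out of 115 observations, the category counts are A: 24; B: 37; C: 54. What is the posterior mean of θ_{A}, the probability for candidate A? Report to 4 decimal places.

0.2119

The Dirichlet prior is conjugate to the Multinomial likelihood: each posterior αⱼ = prior αⱼ + observed count nⱼ.
Posterior concentration: (25.0, 38.0, 55.0), total = 118.0.
E[θ_{A}|data] = α_{A}/Σα = 25.0/118.0 = 0.2119.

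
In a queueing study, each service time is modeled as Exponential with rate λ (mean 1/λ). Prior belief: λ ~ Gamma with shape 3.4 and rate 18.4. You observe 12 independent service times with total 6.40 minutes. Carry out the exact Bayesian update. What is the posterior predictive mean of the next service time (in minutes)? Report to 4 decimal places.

1.7222

With a Gamma(shape α, rate β) prior on the exponential rate λ, the posterior after n observations with total T = Σxᵢ is Gamma(α+n, β+T).
Posterior: Gamma(3.4+12, 18.4+6.40) = Gamma(15.4, 24.80).
The predictive distribution for the next observation is Lomax; its mean is β/(α−1) = 24.80/14.4 = 1.7222.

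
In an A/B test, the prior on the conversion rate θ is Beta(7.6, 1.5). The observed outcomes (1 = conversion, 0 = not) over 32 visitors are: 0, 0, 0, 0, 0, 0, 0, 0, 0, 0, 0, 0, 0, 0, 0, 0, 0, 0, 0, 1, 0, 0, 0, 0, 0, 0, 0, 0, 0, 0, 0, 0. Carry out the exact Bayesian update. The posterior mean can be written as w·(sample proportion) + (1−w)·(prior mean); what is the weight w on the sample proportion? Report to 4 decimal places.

The Beta prior is conjugate to a Binomial/Bernoulli likelihood; the update adds successes to α and failures to β.
Posterior mean = (α₀+k)/(α₀+β₀+n) = [n/(α₀+β₀+n)]·(k/n) + [(α₀+β₀)/(α₀+β₀+n)]·α₀/(α₀+β₀), so only n and the prior enter the weight.
The weight on the data is w = n/(α₀+β₀+n) = 32/(7.6+1.5+32) = 32/41.1 = 0.7786.

0.7786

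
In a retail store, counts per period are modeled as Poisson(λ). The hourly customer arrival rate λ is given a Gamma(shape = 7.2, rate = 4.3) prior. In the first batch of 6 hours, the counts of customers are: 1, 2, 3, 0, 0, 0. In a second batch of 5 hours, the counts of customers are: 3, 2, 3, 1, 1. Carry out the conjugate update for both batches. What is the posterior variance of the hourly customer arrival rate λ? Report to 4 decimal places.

0.0991

With a Gamma(shape α, rate β) prior, the Poisson likelihood is conjugate: the posterior is Gamma(α + ΣXᵢ, β + n).
Batch 1: sum of counts S = 6 over n = 6 hours.
After batch 1: Gamma(α+S, β+n) = Gamma(7.2+6, 4.3+6) = Gamma(13.2, 10.3).
Batch 2: sum of counts S = 10 over n = 5 hours.
After batch 2: Gamma(α+S, β+n) = Gamma(13.2+10, 10.3+5) = Gamma(23.2, 15.3).
Var = α/β² = 23.2/15.3² = 0.0991.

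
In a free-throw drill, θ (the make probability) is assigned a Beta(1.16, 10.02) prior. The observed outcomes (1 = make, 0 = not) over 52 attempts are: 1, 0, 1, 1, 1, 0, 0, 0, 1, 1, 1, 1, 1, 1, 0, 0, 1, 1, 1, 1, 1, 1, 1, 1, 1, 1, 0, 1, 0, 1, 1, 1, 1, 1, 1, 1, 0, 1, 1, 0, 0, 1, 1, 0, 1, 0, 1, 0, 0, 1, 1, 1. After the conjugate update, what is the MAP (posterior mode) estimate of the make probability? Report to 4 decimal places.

The Beta prior is conjugate to a Binomial/Bernoulli likelihood; the update adds successes to α and failures to β.
Posterior: Beta(α+k, β+n−k) = Beta(1.16+37, 10.02+15) = Beta(38.16, 25.02).
Mode of Beta(a,b) for a,b>1 is (a−1)/(a+b−2) = 37.16/61.18 = 0.6074.

0.6074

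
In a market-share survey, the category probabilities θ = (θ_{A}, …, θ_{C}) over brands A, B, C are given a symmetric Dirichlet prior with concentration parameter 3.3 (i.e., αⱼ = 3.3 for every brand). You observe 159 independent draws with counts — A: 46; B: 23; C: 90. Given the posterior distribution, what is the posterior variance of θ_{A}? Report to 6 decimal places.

0.001217

The Dirichlet prior is conjugate to the Multinomial likelihood: each posterior αⱼ = prior αⱼ + observed count nⱼ.
Posterior concentration: (49.3, 26.3, 93.3), total = 168.9.
Var[θ_j] = α_j(Σα−α_j)/((Σα)²(Σα+1)) = 49.3·119.6/(168.9²·169.9) = 0.001217.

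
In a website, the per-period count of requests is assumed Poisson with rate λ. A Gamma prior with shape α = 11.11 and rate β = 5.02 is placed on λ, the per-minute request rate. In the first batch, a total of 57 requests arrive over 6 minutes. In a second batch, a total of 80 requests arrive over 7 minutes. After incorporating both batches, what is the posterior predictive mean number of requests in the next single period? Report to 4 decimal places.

8.2192

With a Gamma(shape α, rate β) prior, the Poisson likelihood is conjugate: the posterior is Gamma(α + ΣXᵢ, β + n).
After batch 1: Gamma(α+S, β+n) = Gamma(11.11+57, 5.02+6) = Gamma(68.11, 11.02).
After batch 2: Gamma(α+S, β+n) = Gamma(68.11+80, 11.02+7) = Gamma(148.11, 18.02).
The predictive distribution for one future period is NegBinom with mean α/β = 8.2192.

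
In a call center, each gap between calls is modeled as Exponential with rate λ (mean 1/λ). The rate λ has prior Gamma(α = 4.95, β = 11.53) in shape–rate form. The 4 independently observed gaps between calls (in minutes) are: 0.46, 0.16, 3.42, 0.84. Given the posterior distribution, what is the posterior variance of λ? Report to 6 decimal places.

0.033236

With a Gamma(shape α, rate β) prior on the exponential rate λ, the posterior after n observations with total T = Σxᵢ is Gamma(α+n, β+T).
Sum of observations T = 4.88 minutes; n = 4.
Posterior: Gamma(4.95+4, 11.53+4.88) = Gamma(8.95, 16.41).
Var = α/β² = 0.033236.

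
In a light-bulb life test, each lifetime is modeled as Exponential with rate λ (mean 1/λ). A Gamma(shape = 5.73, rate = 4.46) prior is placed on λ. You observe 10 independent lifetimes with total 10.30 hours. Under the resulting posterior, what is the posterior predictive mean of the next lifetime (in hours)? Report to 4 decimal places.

1.0020

With a Gamma(shape α, rate β) prior on the exponential rate λ, the posterior after n observations with total T = Σxᵢ is Gamma(α+n, β+T).
Posterior: Gamma(5.73+10, 4.46+10.30) = Gamma(15.73, 14.76).
The predictive distribution for the next observation is Lomax; its mean is β/(α−1) = 14.76/14.73 = 1.0020.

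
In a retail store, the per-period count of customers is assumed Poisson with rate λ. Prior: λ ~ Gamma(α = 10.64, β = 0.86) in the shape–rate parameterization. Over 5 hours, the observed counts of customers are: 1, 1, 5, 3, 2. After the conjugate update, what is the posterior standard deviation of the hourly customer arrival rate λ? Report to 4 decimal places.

With a Gamma(shape α, rate β) prior, the Poisson likelihood is conjugate: the posterior is Gamma(α + ΣXᵢ, β + n).
Sum of counts S = 12 over n = 5 hours.
Posterior: Gamma(α+S, β+n) = Gamma(10.64+12, 0.86+5) = Gamma(22.64, 5.86).
SD = √α/β = √22.64/5.86 = 0.8120.

0.8120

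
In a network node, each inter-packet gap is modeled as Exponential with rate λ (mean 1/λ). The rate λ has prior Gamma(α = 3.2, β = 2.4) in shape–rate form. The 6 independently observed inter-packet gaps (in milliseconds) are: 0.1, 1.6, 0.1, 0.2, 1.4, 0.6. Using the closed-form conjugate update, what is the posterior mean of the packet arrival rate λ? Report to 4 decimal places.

1.4375

With a Gamma(shape α, rate β) prior on the exponential rate λ, the posterior after n observations with total T = Σxᵢ is Gamma(α+n, β+T).
Sum of observations T = 4.0 milliseconds; n = 6.
Posterior: Gamma(3.2+6, 2.4+4.0) = Gamma(9.2, 6.4).
Posterior mean of λ = α/β = 9.2/6.4 = 1.4375.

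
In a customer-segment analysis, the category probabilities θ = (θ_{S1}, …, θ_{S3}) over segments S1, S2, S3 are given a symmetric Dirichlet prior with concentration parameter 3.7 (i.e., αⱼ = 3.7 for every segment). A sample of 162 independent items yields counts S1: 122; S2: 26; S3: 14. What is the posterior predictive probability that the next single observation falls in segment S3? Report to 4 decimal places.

0.1023

The Dirichlet prior is conjugate to the Multinomial likelihood: each posterior αⱼ = prior αⱼ + observed count nⱼ.
Posterior concentration: (125.7, 29.7, 17.7), total = 173.1.
P(next = S3 | data) = α_{S3}/Σα = 0.1023.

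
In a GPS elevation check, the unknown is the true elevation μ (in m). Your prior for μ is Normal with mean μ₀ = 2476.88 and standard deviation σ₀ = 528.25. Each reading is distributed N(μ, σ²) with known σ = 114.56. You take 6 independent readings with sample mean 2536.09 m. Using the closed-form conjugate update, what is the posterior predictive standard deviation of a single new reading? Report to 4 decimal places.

For Normal data with known variance σ², a Normal(μ₀, σ₀²) prior on μ is conjugate. Posterior precision = 1/σ₀² + n/σ²; posterior mean is the precision-weighted average of μ₀ and x̄.
σ₀² = 528.25² = 279048.0625, σ² = 114.56² = 13123.9936; σ² + n·σ₀² = 13123.9936 + 6·279048.0625 = 1687412.3686.
Posterior precision = 1/σ₀² + n/σ² = 1/279048.0625 + 6/13123.9936 = (σ² + n·σ₀²)/(σ₀²σ²) = 1687412.3686/(279048.0625·13123.9936); posterior variance σₙ² = σ₀²σ²/(σ² + n·σ₀²) = 279048.0625·13123.9936/1687412.3686 = 2170.320103.
Predictive variance for one new observation = σₙ² + σ² = 279048.0625·13123.9936/1687412.3686 + 13123.9936 = σ²·(σ₀² + 1687412.3686)/1687412.3686 = 13123.9936·1966460.4311/1687412.3686 = 15294.313703; SD = √(13123.9936·1966460.4311/1687412.3686) = 123.6702.

123.6702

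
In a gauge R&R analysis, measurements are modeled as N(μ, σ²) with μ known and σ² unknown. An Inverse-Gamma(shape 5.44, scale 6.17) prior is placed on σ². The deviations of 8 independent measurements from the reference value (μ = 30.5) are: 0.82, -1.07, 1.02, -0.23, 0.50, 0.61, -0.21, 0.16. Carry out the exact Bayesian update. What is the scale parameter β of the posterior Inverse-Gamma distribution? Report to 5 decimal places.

7.97120

With known mean μ and an Inverse-Gamma(α, β) prior on σ², the Normal likelihood is conjugate: posterior is Inv-Gamma(α + n/2, β + Σ(xᵢ−μ)²/2).
Σ(xᵢ−μ)² = (0.82)² + (-1.07)² + (1.02)² + (-0.23)² + (0.50)² + (0.61)² + (-0.21)² + (0.16)² = 3.6024.
Posterior: Inv-Gamma(5.44 + 8/2, 6.17 + 3.6024/2) = Inv-Gamma(9.44, 7.97120).
Posterior β = 7.97120.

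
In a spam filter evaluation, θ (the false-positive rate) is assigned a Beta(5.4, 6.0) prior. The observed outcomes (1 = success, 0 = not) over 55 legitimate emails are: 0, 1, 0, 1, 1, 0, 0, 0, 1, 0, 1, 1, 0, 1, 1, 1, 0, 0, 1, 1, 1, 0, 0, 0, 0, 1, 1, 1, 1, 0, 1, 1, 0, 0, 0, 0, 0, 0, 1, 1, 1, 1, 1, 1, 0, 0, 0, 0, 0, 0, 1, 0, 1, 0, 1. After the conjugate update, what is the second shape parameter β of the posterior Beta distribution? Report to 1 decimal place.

The Beta prior is conjugate to a Binomial/Bernoulli likelihood; the update adds successes to α and failures to β.
Posterior: Beta(α+k, β+n−k) = Beta(5.4+27, 6.0+28) = Beta(32.4, 34.0).
Posterior β = 34.0.

34.0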